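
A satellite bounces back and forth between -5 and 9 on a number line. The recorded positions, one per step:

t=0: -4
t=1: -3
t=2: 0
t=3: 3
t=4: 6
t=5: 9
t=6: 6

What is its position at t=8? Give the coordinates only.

0

The value reflects between -5 and 9, moving 3 per step.
  step 7: 6 → 3
  step 8: 3 → 0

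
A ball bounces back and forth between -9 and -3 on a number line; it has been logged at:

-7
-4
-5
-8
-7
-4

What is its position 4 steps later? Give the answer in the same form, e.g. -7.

-4

The value travels 3 per step and bounces off the walls at -9 and -3.
  step 6: -4 → -5
  step 7: -5 → -8
  step 8: -8 → -7
  step 9: -7 → -4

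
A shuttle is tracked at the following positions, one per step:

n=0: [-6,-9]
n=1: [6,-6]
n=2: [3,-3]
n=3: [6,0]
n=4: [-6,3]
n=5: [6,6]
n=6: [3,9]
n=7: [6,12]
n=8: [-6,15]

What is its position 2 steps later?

The first coordinate repeats the cycle [-6, 6, 3, 6] with period 4; step 10 mod 4 = 2, giving 3.
The second coordinate changes by +3 each step, so at step 10 it is -9 + 10·(3) = 21.

[3,21]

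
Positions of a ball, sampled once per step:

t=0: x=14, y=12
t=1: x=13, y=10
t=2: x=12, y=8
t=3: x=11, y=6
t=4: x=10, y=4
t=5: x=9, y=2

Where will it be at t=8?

x=6, y=-4

The position changes by (-1, -2) every step.
step 6: x=9, y=2 + (-1, -2) → x=8, y=0
step 7: x=8, y=0 + (-1, -2) → x=7, y=-2
step 8: x=7, y=-2 + (-1, -2) → x=6, y=-4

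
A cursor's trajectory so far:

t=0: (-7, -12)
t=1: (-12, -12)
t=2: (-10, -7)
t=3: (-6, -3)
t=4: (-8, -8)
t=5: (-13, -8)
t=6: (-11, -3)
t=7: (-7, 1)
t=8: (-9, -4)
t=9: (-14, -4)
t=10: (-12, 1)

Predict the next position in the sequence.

Differencing gives (-5, +0), (+2, +5), (+4, +4), (-2, -5), (-5, +0), (+2, +5), (+4, +4), (-2, -5), (-5, +0), (+2, +5). This is the pattern (-5, +0), (+2, +5), (+4, +4), (-2, -5) repeated.
step 11: apply (+4, +4) → (-8, 5)

(-8, 5)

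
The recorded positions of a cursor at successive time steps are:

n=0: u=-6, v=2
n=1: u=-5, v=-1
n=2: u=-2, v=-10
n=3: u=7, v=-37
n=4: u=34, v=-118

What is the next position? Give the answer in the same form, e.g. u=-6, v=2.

Consecutive displacements (+1, -3), (+3, -9), (+9, -27), (+27, -81) scale by a factor of 3 each step.
step 5: u=34, v=-118 + (+81, -243) → u=115, v=-361

u=115, v=-361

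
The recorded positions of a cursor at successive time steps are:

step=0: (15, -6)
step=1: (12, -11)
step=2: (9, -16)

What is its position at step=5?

Each step adds (-3, -5) to the position.
step 3: (9, -16) + (-3, -5) → (6, -21)
step 4: (6, -21) + (-3, -5) → (3, -26)
step 5: (3, -26) + (-3, -5) → (0, -31)

(0, -31)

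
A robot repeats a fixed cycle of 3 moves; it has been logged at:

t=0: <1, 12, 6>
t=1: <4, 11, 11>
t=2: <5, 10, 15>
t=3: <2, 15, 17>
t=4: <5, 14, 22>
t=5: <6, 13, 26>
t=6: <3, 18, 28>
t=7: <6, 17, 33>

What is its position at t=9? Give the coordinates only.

<4, 21, 39>

Step-to-step displacements: <+3, -1, +5>, <+1, -1, +4>, <-3, +5, +2>, <+3, -1, +5>, <+1, -1, +4>, <-3, +5, +2>, <+3, -1, +5> — a repeating cycle of length 3.
step 8: apply <+1, -1, +4> → <7, 16, 37>
step 9: apply <-3, +5, +2> → <4, 21, 39>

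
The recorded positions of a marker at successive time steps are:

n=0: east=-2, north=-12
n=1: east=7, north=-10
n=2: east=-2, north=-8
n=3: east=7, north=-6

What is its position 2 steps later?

The east coordinate repeats the cycle [-2, 7] with period 2; step 5 mod 2 = 1, giving 7.
The north coordinate changes by +2 each step, so at step 5 it is -12 + 5·(2) = -2.

east=7, north=-2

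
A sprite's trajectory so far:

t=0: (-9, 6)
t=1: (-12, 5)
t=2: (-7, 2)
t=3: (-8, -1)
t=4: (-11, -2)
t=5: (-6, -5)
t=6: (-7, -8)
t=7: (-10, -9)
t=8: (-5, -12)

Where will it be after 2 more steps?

Differencing gives (-3, -1), (+5, -3), (-1, -3), (-3, -1), (+5, -3), (-1, -3), (-3, -1), (+5, -3). This is the pattern (-3, -1), (+5, -3), (-1, -3) repeated.
step 9: apply (-1, -3) → (-6, -15)
step 10: apply (-3, -1) → (-9, -16)

(-9, -16)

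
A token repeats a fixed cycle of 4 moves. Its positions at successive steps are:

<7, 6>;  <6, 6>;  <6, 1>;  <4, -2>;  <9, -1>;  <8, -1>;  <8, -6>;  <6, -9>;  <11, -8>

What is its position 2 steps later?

The moves between consecutive positions are <-1, +0>, <+0, -5>, <-2, -3>, <+5, +1>, <-1, +0>, <+0, -5>, <-2, -3>, <+5, +1>; they repeat the 4-cycle [<-1, +0>, <+0, -5>, <-2, -3>, <+5, +1>].
step 9: apply <-1, +0> → <10, -8>
step 10: apply <+0, -5> → <10, -13>

<10, -13>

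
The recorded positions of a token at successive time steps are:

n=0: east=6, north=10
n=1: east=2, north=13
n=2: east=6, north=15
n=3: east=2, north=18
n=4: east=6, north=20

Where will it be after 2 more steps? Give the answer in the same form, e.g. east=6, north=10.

The moves between consecutive positions are (-4,+3), (+4,+2), (-4,+3), (+4,+2); they repeat the 2-cycle [(-4,+3), (+4,+2)].
step 5: apply (-4,+3) → east=2, north=23
step 6: apply (+4,+2) → east=6, north=25

east=6, north=25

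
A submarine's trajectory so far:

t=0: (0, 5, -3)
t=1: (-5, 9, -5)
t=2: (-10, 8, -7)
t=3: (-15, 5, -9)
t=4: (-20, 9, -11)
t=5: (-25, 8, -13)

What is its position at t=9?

(-45, 5, -21)

First: linear, -5 per step → -45 at step 9.
Second: cycles through 5, 9, 8 every 3 steps. Step 9 lands at position 0 of the cycle → 5.
Third: linear, -2 per step → -21 at step 9.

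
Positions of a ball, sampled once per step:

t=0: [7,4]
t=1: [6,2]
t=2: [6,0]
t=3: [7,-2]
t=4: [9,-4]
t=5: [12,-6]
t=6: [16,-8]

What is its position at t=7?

Taking differences between consecutive positions: [-1,-2], [+0,-2], [+1,-2], [+2,-2], [+3,-2], [+4,-2]. These grow by [+1,+0] each step.
step 7: [16,-8] + [+5,-2] → [21,-10]

[21,-10]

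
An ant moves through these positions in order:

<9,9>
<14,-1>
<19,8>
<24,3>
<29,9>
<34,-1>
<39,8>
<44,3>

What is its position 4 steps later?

<64,3>

The first coordinate changes by +5 each step, so at step 11 it is 9 + 11·(5) = 64.
The second coordinate repeats the cycle [9, -1, 8, 3] with period 4; step 11 mod 4 = 3, giving 3.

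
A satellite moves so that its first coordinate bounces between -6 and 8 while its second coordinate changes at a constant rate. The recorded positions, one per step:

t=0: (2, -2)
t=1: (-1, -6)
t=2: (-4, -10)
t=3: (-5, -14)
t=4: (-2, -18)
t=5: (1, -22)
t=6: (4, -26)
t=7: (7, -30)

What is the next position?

The first coordinate travels 3 per step and bounces off the walls at -6 and 8.
  step 8: 7 → 6
The second coordinate changes by -4 each step: at step 8 it is -34.

(6, -34)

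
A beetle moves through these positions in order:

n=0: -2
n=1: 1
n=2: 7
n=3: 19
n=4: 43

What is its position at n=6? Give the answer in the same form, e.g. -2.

Consecutive displacements +3, +6, +12, +24 scale by a factor of 2 each step.
step 5: 43 + 48 → 91
step 6: 91 + 96 → 187

187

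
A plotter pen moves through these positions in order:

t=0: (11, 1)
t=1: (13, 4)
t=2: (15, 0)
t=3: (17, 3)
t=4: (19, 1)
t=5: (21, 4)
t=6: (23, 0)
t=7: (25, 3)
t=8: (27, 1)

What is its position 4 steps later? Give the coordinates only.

First: linear, +2 per step → 35 at step 12.
Second: cycles through 1, 4, 0, 3 every 4 steps. Step 12 lands at position 0 of the cycle → 1.

(35, 1)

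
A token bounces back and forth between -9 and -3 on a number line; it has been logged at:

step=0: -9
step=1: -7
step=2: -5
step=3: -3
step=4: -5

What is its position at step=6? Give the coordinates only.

The value travels 2 per step and bounces off the walls at -9 and -3.
  step 5: -5 → -7
  step 6: -7 → -9

-9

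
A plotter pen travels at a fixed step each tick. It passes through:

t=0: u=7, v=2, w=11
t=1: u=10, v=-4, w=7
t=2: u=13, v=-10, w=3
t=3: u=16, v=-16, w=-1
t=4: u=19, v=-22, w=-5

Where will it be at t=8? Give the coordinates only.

u=31, v=-46, w=-21

The position changes by (+3, -6, -4) every step.
step 5: u=19, v=-22, w=-5 + (+3, -6, -4) → u=22, v=-28, w=-9
step 6: u=22, v=-28, w=-9 + (+3, -6, -4) → u=25, v=-34, w=-13
step 7: u=25, v=-34, w=-13 + (+3, -6, -4) → u=28, v=-40, w=-17
step 8: u=28, v=-40, w=-17 + (+3, -6, -4) → u=31, v=-46, w=-21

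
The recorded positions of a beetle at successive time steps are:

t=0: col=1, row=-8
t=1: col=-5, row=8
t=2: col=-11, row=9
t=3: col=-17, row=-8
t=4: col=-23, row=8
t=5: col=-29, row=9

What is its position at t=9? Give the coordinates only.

col=-53, row=-8

The col coordinate changes by -6 each step, so at step 9 it is 1 + 9·(-6) = -53.
The row coordinate repeats the cycle [-8, 8, 9] with period 3; step 9 mod 3 = 0, giving -8.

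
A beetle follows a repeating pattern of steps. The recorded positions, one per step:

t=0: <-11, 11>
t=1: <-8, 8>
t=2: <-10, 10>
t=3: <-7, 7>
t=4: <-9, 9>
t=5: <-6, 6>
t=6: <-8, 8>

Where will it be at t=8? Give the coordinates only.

Step-to-step displacements: <+3, -3>, <-2, +2>, <+3, -3>, <-2, +2>, <+3, -3>, <-2, +2> — a repeating cycle of length 2.
step 7: apply <+3, -3> → <-5, 5>
step 8: apply <-2, +2> → <-7, 7>

<-7, 7>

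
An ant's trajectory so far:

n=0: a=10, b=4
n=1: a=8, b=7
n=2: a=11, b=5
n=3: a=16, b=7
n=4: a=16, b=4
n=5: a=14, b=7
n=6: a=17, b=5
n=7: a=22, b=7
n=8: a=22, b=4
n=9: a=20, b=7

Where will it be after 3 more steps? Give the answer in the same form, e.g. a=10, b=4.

Step-to-step displacements: (-2, +3), (+3, -2), (+5, +2), (+0, -3), (-2, +3), (+3, -2), (+5, +2), (+0, -3), (-2, +3) — a repeating cycle of length 4.
step 10: apply (+3, -2) → a=23, b=5
step 11: apply (+5, +2) → a=28, b=7
step 12: apply (+0, -3) → a=28, b=4

a=28, b=4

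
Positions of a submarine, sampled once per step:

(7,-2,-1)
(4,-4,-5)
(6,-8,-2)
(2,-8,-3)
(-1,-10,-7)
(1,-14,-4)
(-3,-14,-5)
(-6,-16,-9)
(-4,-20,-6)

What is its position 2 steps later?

Step-to-step displacements: (-3,-2,-4), (+2,-4,+3), (-4,+0,-1), (-3,-2,-4), (+2,-4,+3), (-4,+0,-1), (-3,-2,-4), (+2,-4,+3) — a repeating cycle of length 3.
step 9: apply (-4,+0,-1) → (-8,-20,-7)
step 10: apply (-3,-2,-4) → (-11,-22,-11)

(-11,-22,-11)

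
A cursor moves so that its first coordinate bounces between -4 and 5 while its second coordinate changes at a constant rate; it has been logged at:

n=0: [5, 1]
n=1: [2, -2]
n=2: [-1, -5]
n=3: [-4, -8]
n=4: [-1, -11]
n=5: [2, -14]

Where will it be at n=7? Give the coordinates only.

The first coordinate reflects between -4 and 5, moving 3 per step.
  step 6: 2 → 5
  step 7: 5 → 2
The second coordinate changes by -3 each step: at step 7 it is -20.

[2, -20]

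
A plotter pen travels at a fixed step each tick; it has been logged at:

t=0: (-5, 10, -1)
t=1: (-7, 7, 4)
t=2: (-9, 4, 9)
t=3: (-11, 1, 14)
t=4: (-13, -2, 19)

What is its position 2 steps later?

Constant displacement of (-2, -3, +5) per step.
step 5: (-13, -2, 19) + (-2, -3, +5) → (-15, -5, 24)
step 6: (-15, -5, 24) + (-2, -3, +5) → (-17, -8, 29)

(-17, -8, 29)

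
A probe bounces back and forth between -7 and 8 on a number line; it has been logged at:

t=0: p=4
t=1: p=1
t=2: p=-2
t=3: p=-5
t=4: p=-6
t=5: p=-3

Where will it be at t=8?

The value reflects between -7 and 8, moving 3 per step.
  step 6: -3 → 0
  step 7: 0 → 3
  step 8: 3 → 6

p=6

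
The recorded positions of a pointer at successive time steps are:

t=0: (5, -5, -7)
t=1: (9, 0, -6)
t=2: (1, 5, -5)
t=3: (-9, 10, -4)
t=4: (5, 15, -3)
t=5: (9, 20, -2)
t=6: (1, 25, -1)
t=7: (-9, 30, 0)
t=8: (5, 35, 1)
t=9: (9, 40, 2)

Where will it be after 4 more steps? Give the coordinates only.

The first coordinate repeats the cycle [5, 9, 1, -9] with period 4; step 13 mod 4 = 1, giving 9.
The second coordinate changes by +5 each step, so at step 13 it is -5 + 13·(5) = 60.
The third coordinate changes by +1 each step, so at step 13 it is -7 + 13·(1) = 6.

(9, 60, 6)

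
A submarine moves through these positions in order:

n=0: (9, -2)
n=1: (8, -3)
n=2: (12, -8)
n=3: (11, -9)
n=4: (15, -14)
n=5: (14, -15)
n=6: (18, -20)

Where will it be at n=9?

The moves between consecutive positions are (-1, -1), (+4, -5), (-1, -1), (+4, -5), (-1, -1), (+4, -5); they repeat the 2-cycle [(-1, -1), (+4, -5)].
step 7: apply (-1, -1) → (17, -21)
step 8: apply (+4, -5) → (21, -26)
step 9: apply (-1, -1) → (20, -27)

(20, -27)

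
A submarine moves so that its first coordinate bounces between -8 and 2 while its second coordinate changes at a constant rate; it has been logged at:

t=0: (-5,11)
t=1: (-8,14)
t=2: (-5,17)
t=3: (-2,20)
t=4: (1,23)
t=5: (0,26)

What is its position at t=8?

(-7,35)

The first coordinate travels 3 per step and bounces off the walls at -8 and 2.
  step 6: 0 → -3
  step 7: -3 → -6
  step 8: -6 → -7
The second coordinate changes by +3 each step: at step 8 it is 35.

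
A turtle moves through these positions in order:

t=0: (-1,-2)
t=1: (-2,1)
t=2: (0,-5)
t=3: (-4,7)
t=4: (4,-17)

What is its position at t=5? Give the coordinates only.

Consecutive displacements (-1,+3), (+2,-6), (-4,+12), (+8,-24) scale by a factor of -2 each step.
step 5: (4,-17) + (-16,+48) → (-12,31)

(-12,31)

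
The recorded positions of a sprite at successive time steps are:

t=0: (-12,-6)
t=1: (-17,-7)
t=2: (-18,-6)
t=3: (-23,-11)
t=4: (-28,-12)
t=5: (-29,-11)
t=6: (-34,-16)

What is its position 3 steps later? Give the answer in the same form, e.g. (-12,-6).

Step-to-step displacements: (-5,-1), (-1,+1), (-5,-5), (-5,-1), (-1,+1), (-5,-5) — a repeating cycle of length 3.
step 7: apply (-5,-1) → (-39,-17)
step 8: apply (-1,+1) → (-40,-16)
step 9: apply (-5,-5) → (-45,-21)

(-45,-21)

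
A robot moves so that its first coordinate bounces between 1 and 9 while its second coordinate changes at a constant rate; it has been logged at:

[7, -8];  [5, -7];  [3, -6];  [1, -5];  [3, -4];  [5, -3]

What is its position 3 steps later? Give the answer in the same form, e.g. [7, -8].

[7, 0]

The first coordinate reflects between 1 and 9, moving 2 per step.
  step 6: 5 → 7
  step 7: 7 → 9
  step 8: 9 → 7
The second coordinate changes by +1 each step: at step 8 it is 0.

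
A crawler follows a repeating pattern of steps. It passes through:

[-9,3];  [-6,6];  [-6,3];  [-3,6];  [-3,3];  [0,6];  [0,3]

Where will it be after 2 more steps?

[3,3]

The moves between consecutive positions are [+3,+3], [+0,-3], [+3,+3], [+0,-3], [+3,+3], [+0,-3]; they repeat the 2-cycle [[+3,+3], [+0,-3]].
step 7: apply [+3,+3] → [3,6]
step 8: apply [+0,-3] → [3,3]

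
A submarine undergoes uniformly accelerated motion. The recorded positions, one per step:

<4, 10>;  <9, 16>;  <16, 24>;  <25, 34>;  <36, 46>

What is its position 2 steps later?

<64, 76>

First differences are <+5, +6>, <+7, +8>, <+9, +10>, <+11, +12>; their common second difference is <+2, +2> (constant acceleration).
step 5: <36, 46> + <+13, +14> → <49, 60>
step 6: <49, 60> + <+15, +16> → <64, 76>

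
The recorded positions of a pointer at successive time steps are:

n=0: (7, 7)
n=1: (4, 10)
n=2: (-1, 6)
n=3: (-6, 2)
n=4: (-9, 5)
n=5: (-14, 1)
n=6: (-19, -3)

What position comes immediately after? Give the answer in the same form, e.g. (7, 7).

Step-to-step displacements: (-3, +3), (-5, -4), (-5, -4), (-3, +3), (-5, -4), (-5, -4) — a repeating cycle of length 3.
step 7: apply (-3, +3) → (-22, 0)

(-22, 0)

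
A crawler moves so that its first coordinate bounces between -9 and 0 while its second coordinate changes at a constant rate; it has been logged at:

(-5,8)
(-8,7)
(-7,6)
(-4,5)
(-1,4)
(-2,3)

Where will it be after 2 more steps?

(-8,1)

The first coordinate reflects between -9 and 0, moving 3 per step.
  step 6: -2 → -5
  step 7: -5 → -8
The second coordinate changes by -1 each step: at step 7 it is 1.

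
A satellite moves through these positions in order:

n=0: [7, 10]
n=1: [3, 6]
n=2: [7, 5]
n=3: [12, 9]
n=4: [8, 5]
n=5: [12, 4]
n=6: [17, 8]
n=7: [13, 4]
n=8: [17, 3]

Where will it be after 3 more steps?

[22, 2]

Step-to-step displacements: [-4, -4], [+4, -1], [+5, +4], [-4, -4], [+4, -1], [+5, +4], [-4, -4], [+4, -1] — a repeating cycle of length 3.
step 9: apply [+5, +4] → [22, 7]
step 10: apply [-4, -4] → [18, 3]
step 11: apply [+4, -1] → [22, 2]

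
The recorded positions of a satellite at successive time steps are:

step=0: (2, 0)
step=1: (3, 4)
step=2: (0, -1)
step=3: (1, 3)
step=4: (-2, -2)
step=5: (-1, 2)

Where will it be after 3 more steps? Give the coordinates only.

(-6, -4)

The moves between consecutive positions are (+1, +4), (-3, -5), (+1, +4), (-3, -5), (+1, +4); they repeat the 2-cycle [(+1, +4), (-3, -5)].
step 6: apply (-3, -5) → (-4, -3)
step 7: apply (+1, +4) → (-3, 1)
step 8: apply (-3, -5) → (-6, -4)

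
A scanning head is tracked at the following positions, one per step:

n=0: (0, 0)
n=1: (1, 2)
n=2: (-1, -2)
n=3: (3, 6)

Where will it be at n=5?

Consecutive displacements (+1, +2), (-2, -4), (+4, +8) scale by a factor of -2 each step.
step 4: (3, 6) + (-8, -16) → (-5, -10)
step 5: (-5, -10) + (+16, +32) → (11, 22)

(11, 22)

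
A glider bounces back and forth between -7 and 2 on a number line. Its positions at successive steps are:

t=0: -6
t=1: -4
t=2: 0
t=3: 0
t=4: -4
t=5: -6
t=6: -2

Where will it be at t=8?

-2

The value reflects between -7 and 2, moving 4 per step.
  step 7: -2 → 2
  step 8: 2 → -2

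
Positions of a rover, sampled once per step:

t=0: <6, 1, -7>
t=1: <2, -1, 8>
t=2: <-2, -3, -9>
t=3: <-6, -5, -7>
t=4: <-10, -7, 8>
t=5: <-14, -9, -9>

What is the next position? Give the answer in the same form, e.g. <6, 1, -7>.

<-18, -11, -7>

The first coordinate changes by -4 each step, so at step 6 it is 6 + 6·(-4) = -18.
The second coordinate changes by -2 each step, so at step 6 it is 1 + 6·(-2) = -11.
The third coordinate repeats the cycle [-7, 8, -9] with period 3; step 6 mod 3 = 0, giving -7.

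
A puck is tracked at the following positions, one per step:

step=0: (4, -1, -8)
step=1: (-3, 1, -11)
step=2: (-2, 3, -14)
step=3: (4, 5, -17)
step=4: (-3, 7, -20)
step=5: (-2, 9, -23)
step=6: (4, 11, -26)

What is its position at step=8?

First: cycles through 4, -3, -2 every 3 steps. Step 8 lands at position 2 of the cycle → -2.
Second: linear, +2 per step → 15 at step 8.
Third: linear, -3 per step → -32 at step 8.

(-2, 15, -32)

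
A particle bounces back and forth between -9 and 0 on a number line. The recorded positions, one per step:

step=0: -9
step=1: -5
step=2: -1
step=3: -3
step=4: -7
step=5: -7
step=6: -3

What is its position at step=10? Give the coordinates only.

The value reflects between -9 and 0, moving 4 per step.
  step 7: -3 → -1
  step 8: -1 → -5
  step 9: -5 → -9
  step 10: -9 → -5

-5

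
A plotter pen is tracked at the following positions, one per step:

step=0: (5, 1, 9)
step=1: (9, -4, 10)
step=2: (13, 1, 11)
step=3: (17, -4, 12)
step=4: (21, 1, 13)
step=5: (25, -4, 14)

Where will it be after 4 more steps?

The first coordinate changes by +4 each step, so at step 9 it is 5 + 9·(4) = 41.
The second coordinate repeats the cycle [1, -4] with period 2; step 9 mod 2 = 1, giving -4.
The third coordinate changes by +1 each step, so at step 9 it is 9 + 9·(1) = 18.

(41, -4, 18)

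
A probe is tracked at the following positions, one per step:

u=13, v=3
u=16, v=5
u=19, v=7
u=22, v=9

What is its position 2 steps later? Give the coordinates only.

Each step adds (+3,+2) to the position.
step 4: u=22, v=9 + (+3,+2) → u=25, v=11
step 5: u=25, v=11 + (+3,+2) → u=28, v=13

u=28, v=13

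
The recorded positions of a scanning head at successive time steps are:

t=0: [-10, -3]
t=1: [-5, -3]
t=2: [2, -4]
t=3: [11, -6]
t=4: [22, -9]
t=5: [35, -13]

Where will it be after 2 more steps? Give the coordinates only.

[67, -24]

Successive displacements: [+5, +0], [+7, -1], [+9, -2], [+11, -3], [+13, -4] — each changes by [+2, -1].
step 6: [35, -13] + [+15, -5] → [50, -18]
step 7: [50, -18] + [+17, -6] → [67, -24]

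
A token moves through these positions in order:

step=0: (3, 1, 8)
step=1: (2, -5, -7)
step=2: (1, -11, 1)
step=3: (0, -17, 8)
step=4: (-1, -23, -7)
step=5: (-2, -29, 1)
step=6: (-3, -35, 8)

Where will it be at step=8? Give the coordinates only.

The first coordinate changes by -1 each step, so at step 8 it is 3 + 8·(-1) = -5.
The second coordinate changes by -6 each step, so at step 8 it is 1 + 8·(-6) = -47.
The third coordinate repeats the cycle [8, -7, 1] with period 3; step 8 mod 3 = 2, giving 1.

(-5, -47, 1)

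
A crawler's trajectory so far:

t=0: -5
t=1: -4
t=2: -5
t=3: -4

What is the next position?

-5

Consecutive displacements +1, -1, +1 scale by a factor of -1 each step.
step 4: -4 − 1 → -5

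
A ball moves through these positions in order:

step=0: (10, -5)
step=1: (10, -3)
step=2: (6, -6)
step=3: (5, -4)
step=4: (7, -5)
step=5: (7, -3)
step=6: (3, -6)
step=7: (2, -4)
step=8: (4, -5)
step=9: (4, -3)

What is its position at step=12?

(1, -5)

Differencing gives (+0, +2), (-4, -3), (-1, +2), (+2, -1), (+0, +2), (-4, -3), (-1, +2), (+2, -1), (+0, +2). This is the pattern (+0, +2), (-4, -3), (-1, +2), (+2, -1) repeated.
step 10: apply (-4, -3) → (0, -6)
step 11: apply (-1, +2) → (-1, -4)
step 12: apply (+2, -1) → (1, -5)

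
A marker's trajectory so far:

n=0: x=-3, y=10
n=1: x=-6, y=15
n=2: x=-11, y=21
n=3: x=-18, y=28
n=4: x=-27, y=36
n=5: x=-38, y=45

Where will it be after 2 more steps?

First differences are (-3, +5), (-5, +6), (-7, +7), (-9, +8), (-11, +9); their common second difference is (-2, +1) (constant acceleration).
step 6: x=-38, y=45 + (-13, +10) → x=-51, y=55
step 7: x=-51, y=55 + (-15, +11) → x=-66, y=66

x=-66, y=66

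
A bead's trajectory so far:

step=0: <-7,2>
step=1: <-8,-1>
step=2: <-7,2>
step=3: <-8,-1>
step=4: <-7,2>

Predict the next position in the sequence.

<-8,-1>

The jumps are <-1,-3>, <+1,+3>, <-1,-3>, <+1,+3> — a geometric progression with ratio -1.
step 5: <-7,2> + <-1,-3> → <-8,-1>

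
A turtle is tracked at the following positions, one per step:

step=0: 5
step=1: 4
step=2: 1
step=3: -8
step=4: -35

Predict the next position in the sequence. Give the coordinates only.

-116

The jumps are -1, -3, -9, -27 — a geometric progression with ratio 3.
step 5: -35 − 81 → -116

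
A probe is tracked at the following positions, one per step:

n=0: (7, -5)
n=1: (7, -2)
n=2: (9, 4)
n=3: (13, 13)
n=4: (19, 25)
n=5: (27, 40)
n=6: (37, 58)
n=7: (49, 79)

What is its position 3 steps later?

(97, 160)

Successive displacements: (+0, +3), (+2, +6), (+4, +9), (+6, +12), (+8, +15), (+10, +18), (+12, +21) — each changes by (+2, +3).
step 8: (49, 79) + (+14, +24) → (63, 103)
step 9: (63, 103) + (+16, +27) → (79, 130)
step 10: (79, 130) + (+18, +30) → (97, 160)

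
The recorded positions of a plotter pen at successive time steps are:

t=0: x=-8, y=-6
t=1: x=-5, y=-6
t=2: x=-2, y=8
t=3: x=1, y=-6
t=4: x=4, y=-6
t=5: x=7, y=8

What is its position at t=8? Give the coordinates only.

The x coordinate changes by +3 each step, so at step 8 it is -8 + 8·(3) = 16.
The y coordinate repeats the cycle [-6, -6, 8] with period 3; step 8 mod 3 = 2, giving 8.

x=16, y=8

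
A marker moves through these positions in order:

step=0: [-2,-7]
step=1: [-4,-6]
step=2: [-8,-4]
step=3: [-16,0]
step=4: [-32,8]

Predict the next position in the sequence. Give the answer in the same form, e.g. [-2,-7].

[-64,24]

Step-to-step displacements: [-2,+1], [-4,+2], [-8,+4], [-16,+8]; each is 2× the previous.
step 5: [-32,8] + [-32,+16] → [-64,24]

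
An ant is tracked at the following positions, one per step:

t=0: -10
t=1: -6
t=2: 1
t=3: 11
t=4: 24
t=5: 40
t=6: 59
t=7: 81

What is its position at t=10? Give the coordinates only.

Taking differences between consecutive positions: +4, +7, +10, +13, +16, +19, +22. These grow by +3 each step.
step 8: 81 + 25 → 106
step 9: 106 + 28 → 134
step 10: 134 + 31 → 165

165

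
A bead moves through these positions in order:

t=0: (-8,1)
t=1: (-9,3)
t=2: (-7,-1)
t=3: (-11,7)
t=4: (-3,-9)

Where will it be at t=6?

(13,-41)

The jumps are (-1,+2), (+2,-4), (-4,+8), (+8,-16) — a geometric progression with ratio -2.
step 5: (-3,-9) + (-16,+32) → (-19,23)
step 6: (-19,23) + (+32,-64) → (13,-41)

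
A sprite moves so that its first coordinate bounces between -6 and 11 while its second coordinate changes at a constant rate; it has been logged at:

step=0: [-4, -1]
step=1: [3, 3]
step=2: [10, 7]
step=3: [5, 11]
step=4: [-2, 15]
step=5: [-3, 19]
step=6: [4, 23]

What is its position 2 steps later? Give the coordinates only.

[4, 31]

The first coordinate travels 7 per step and bounces off the walls at -6 and 11.
  step 7: 4 → 11
  step 8: 11 → 4
The second coordinate changes by +4 each step: at step 8 it is 31.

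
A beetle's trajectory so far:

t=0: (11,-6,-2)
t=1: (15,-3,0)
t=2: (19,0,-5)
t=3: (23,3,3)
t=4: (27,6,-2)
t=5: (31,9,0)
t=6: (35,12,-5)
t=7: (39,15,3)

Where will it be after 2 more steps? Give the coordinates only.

The first coordinate changes by +4 each step, so at step 9 it is 11 + 9·(4) = 47.
The second coordinate changes by +3 each step, so at step 9 it is -6 + 9·(3) = 21.
The third coordinate repeats the cycle [-2, 0, -5, 3] with period 4; step 9 mod 4 = 1, giving 0.

(47,21,0)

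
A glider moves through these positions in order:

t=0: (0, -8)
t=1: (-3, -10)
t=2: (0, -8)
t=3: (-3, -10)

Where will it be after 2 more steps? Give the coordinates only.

Consecutive displacements (-3, -2), (+3, +2), (-3, -2) scale by a factor of -1 each step.
step 4: (-3, -10) + (+3, +2) → (0, -8)
step 5: (0, -8) + (-3, -2) → (-3, -10)

(-3, -10)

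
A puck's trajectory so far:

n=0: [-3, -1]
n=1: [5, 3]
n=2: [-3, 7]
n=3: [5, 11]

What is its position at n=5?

First: cycles through -3, 5 every 2 steps. Step 5 lands at position 1 of the cycle → 5.
Second: linear, +4 per step → 19 at step 5.

[5, 19]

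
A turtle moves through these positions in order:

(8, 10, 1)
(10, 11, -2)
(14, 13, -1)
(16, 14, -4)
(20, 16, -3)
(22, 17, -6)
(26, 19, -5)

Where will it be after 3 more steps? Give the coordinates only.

(34, 23, -10)

The moves between consecutive positions are (+2, +1, -3), (+4, +2, +1), (+2, +1, -3), (+4, +2, +1), (+2, +1, -3), (+4, +2, +1); they repeat the 2-cycle [(+2, +1, -3), (+4, +2, +1)].
step 7: apply (+2, +1, -3) → (28, 20, -8)
step 8: apply (+4, +2, +1) → (32, 22, -7)
step 9: apply (+2, +1, -3) → (34, 23, -10)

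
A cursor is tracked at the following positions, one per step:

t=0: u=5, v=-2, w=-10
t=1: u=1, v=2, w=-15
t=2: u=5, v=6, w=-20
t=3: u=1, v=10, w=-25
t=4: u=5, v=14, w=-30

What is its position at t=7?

U: cycles through 5, 1 every 2 steps. Step 7 lands at position 1 of the cycle → 1.
V: linear, +4 per step → 26 at step 7.
W: linear, -5 per step → -45 at step 7.

u=1, v=26, w=-45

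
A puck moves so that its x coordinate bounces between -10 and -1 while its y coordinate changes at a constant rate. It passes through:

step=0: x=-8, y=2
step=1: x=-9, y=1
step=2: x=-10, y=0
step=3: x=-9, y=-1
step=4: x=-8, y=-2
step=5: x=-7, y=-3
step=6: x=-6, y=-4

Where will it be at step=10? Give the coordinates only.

x=-2, y=-8

The x coordinate reflects between -10 and -1, moving 1 per step.
  step 7: -6 → -5
  step 8: -5 → -4
  step 9: -4 → -3
  step 10: -3 → -2
The y coordinate changes by -1 each step: at step 10 it is -8.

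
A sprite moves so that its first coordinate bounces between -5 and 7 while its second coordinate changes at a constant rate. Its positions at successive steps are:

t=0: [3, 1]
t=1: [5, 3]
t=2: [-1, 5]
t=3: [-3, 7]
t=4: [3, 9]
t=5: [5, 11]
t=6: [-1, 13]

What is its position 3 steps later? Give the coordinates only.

[5, 19]

The first coordinate reflects between -5 and 7, moving 6 per step.
  step 7: -1 → -3
  step 8: -3 → 3
  step 9: 3 → 5
The second coordinate changes by +2 each step: at step 9 it is 19.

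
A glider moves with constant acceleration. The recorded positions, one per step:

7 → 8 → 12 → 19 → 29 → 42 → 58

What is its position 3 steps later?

Successive displacements: +1, +4, +7, +10, +13, +16 — each changes by +3.
step 7: 58 + 19 → 77
step 8: 77 + 22 → 99
step 9: 99 + 25 → 124

124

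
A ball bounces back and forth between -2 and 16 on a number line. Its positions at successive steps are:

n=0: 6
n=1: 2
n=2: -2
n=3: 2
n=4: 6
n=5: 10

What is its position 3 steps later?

10

The value reflects between -2 and 16, moving 4 per step.
  step 6: 10 → 14
  step 7: 14 → 14
  step 8: 14 → 10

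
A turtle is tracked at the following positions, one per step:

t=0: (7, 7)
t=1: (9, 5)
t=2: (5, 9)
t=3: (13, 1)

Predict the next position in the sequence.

(-3, 17)

Step-to-step displacements: (+2, -2), (-4, +4), (+8, -8); each is -2× the previous.
step 4: (13, 1) + (-16, +16) → (-3, 17)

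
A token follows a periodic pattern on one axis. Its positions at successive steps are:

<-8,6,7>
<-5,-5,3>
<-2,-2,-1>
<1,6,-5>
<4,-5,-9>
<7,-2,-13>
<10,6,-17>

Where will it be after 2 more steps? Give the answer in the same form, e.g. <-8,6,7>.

<16,-2,-25>

First: linear, +3 per step → 16 at step 8.
Second: cycles through 6, -5, -2 every 3 steps. Step 8 lands at position 2 of the cycle → -2.
Third: linear, -4 per step → -25 at step 8.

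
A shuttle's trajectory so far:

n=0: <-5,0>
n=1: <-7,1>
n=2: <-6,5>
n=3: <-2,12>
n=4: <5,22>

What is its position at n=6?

<28,51>

Taking differences between consecutive positions: <-2,+1>, <+1,+4>, <+4,+7>, <+7,+10>. These grow by <+3,+3> each step.
step 5: <5,22> + <+10,+13> → <15,35>
step 6: <15,35> + <+13,+16> → <28,51>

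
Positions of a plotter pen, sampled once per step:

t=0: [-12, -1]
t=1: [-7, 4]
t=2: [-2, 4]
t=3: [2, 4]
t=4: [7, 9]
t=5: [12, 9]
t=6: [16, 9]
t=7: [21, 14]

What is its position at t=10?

[35, 19]

The moves between consecutive positions are [+5, +5], [+5, +0], [+4, +0], [+5, +5], [+5, +0], [+4, +0], [+5, +5]; they repeat the 3-cycle [[+5, +5], [+5, +0], [+4, +0]].
step 8: apply [+5, +0] → [26, 14]
step 9: apply [+4, +0] → [30, 14]
step 10: apply [+5, +5] → [35, 19]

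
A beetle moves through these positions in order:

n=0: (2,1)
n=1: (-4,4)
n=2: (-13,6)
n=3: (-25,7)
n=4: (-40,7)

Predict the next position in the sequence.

(-58,6)

First differences are (-6,+3), (-9,+2), (-12,+1), (-15,+0); their common second difference is (-3,-1) (constant acceleration).
step 5: (-40,7) + (-18,-1) → (-58,6)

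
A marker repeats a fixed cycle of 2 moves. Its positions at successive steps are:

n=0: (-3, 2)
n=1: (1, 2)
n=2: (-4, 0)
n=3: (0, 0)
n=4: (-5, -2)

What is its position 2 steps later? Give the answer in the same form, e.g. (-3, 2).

Differencing gives (+4, +0), (-5, -2), (+4, +0), (-5, -2). This is the pattern (+4, +0), (-5, -2) repeated.
step 5: apply (+4, +0) → (-1, -2)
step 6: apply (-5, -2) → (-6, -4)

(-6, -4)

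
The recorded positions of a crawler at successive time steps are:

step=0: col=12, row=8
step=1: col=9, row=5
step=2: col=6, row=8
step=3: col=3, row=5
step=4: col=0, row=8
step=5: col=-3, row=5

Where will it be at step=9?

col=-15, row=5

Col: linear, -3 per step → -15 at step 9.
Row: cycles through 8, 5 every 2 steps. Step 9 lands at position 1 of the cycle → 5.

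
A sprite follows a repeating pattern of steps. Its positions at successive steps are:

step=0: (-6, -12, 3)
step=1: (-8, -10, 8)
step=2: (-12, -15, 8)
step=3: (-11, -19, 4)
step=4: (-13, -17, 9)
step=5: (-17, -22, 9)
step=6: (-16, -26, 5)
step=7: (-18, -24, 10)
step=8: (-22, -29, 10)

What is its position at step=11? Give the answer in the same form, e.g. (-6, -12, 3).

(-27, -36, 11)

Step-to-step displacements: (-2, +2, +5), (-4, -5, +0), (+1, -4, -4), (-2, +2, +5), (-4, -5, +0), (+1, -4, -4), (-2, +2, +5), (-4, -5, +0) — a repeating cycle of length 3.
step 9: apply (+1, -4, -4) → (-21, -33, 6)
step 10: apply (-2, +2, +5) → (-23, -31, 11)
step 11: apply (-4, -5, +0) → (-27, -36, 11)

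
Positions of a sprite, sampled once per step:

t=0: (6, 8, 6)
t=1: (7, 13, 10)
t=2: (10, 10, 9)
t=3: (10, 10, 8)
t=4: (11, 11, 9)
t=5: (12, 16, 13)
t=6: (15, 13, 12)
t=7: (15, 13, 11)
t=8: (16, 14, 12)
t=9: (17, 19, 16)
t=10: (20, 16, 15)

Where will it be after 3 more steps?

(22, 22, 19)

The moves between consecutive positions are (+1, +5, +4), (+3, -3, -1), (+0, +0, -1), (+1, +1, +1), (+1, +5, +4), (+3, -3, -1), (+0, +0, -1), (+1, +1, +1), (+1, +5, +4), (+3, -3, -1); they repeat the 4-cycle [(+1, +5, +4), (+3, -3, -1), (+0, +0, -1), (+1, +1, +1)].
step 11: apply (+0, +0, -1) → (20, 16, 14)
step 12: apply (+1, +1, +1) → (21, 17, 15)
step 13: apply (+1, +5, +4) → (22, 22, 19)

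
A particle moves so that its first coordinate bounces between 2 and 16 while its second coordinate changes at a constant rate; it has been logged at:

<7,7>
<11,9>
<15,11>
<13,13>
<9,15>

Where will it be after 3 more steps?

<7,21>

The first coordinate travels 4 per step and bounces off the walls at 2 and 16.
  step 5: 9 → 5
  step 6: 5 → 3
  step 7: 3 → 7
The second coordinate changes by +2 each step: at step 7 it is 21.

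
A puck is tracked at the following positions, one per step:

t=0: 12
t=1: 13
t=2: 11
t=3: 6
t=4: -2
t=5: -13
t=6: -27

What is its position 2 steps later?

-64

Taking differences between consecutive positions: +1, -2, -5, -8, -11, -14. These grow by -3 each step.
step 7: -27 − 17 → -44
step 8: -44 − 20 → -64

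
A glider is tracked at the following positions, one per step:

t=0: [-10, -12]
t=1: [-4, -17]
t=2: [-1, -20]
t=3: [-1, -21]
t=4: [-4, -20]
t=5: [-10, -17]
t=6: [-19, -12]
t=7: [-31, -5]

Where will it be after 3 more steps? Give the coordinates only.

Taking differences between consecutive positions: [+6, -5], [+3, -3], [+0, -1], [-3, +1], [-6, +3], [-9, +5], [-12, +7]. These grow by [-3, +2] each step.
step 8: [-31, -5] + [-15, +9] → [-46, 4]
step 9: [-46, 4] + [-18, +11] → [-64, 15]
step 10: [-64, 15] + [-21, +13] → [-85, 28]

[-85, 28]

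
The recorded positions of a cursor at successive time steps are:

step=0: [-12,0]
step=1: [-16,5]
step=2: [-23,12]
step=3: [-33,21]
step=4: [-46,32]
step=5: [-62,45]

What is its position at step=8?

[-128,96]

Successive displacements: [-4,+5], [-7,+7], [-10,+9], [-13,+11], [-16,+13] — each changes by [-3,+2].
step 6: [-62,45] + [-19,+15] → [-81,60]
step 7: [-81,60] + [-22,+17] → [-103,77]
step 8: [-103,77] + [-25,+19] → [-128,96]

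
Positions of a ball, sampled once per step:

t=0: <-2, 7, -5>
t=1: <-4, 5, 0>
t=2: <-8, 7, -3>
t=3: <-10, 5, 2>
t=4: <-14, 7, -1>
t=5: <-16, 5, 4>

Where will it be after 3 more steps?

Step-to-step displacements: <-2, -2, +5>, <-4, +2, -3>, <-2, -2, +5>, <-4, +2, -3>, <-2, -2, +5> — a repeating cycle of length 2.
step 6: apply <-4, +2, -3> → <-20, 7, 1>
step 7: apply <-2, -2, +5> → <-22, 5, 6>
step 8: apply <-4, +2, -3> → <-26, 7, 3>

<-26, 7, 3>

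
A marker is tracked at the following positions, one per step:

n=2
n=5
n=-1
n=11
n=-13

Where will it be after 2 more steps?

Step-to-step displacements: +3, -6, +12, -24; each is -2× the previous.
step 5: -13 + 48 → n=35
step 6: 35 − 96 → n=-61

n=-61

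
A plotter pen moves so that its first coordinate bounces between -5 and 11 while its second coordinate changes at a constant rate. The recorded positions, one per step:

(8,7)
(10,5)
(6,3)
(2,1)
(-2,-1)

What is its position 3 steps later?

The first coordinate reflects between -5 and 11, moving 4 per step.
  step 5: -2 → -4
  step 6: -4 → 0
  step 7: 0 → 4
The second coordinate changes by -2 each step: at step 7 it is -7.

(4,-7)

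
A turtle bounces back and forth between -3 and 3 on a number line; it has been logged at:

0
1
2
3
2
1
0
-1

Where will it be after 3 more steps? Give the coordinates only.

-2

The value travels 1 per step and bounces off the walls at -3 and 3.
  step 8: -1 → -2
  step 9: -2 → -3
  step 10: -3 → -2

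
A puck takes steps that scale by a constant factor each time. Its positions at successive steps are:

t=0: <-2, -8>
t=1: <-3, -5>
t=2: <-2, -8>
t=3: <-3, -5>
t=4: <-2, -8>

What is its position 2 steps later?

<-2, -8>

Consecutive displacements <-1, +3>, <+1, -3>, <-1, +3>, <+1, -3> scale by a factor of -1 each step.
step 5: <-2, -8> + <-1, +3> → <-3, -5>
step 6: <-3, -5> + <+1, -3> → <-2, -8>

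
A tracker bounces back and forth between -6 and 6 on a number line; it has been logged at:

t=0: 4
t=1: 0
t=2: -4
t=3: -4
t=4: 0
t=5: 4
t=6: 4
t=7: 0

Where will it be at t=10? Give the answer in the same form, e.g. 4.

The value travels 4 per step and bounces off the walls at -6 and 6.
  step 8: 0 → -4
  step 9: -4 → -4
  step 10: -4 → 0

0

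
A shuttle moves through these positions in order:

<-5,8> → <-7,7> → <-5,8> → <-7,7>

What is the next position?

Consecutive displacements <-2,-1>, <+2,+1>, <-2,-1> scale by a factor of -1 each step.
step 4: <-7,7> + <+2,+1> → <-5,8>

<-5,8>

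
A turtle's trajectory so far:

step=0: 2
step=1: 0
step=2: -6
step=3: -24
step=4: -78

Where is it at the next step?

Consecutive displacements -2, -6, -18, -54 scale by a factor of 3 each step.
step 5: -78 − 162 → -240

-240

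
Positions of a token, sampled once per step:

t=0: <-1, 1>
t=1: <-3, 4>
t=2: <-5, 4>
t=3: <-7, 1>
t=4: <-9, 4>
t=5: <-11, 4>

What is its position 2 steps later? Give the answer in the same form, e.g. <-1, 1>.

<-15, 4>

The first coordinate changes by -2 each step, so at step 7 it is -1 + 7·(-2) = -15.
The second coordinate repeats the cycle [1, 4, 4] with period 3; step 7 mod 3 = 1, giving 4.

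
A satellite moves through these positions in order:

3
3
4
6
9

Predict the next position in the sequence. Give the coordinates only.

First differences are +0, +1, +2, +3; their common second difference is +1 (constant acceleration).
step 5: 9 + 4 → 13

13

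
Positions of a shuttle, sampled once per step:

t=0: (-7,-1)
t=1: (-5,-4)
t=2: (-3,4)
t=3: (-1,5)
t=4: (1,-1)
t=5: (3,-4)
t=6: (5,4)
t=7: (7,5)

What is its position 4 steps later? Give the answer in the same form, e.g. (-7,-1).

(15,5)

The first coordinate changes by +2 each step, so at step 11 it is -7 + 11·(2) = 15.
The second coordinate repeats the cycle [-1, -4, 4, 5] with period 4; step 11 mod 4 = 3, giving 5.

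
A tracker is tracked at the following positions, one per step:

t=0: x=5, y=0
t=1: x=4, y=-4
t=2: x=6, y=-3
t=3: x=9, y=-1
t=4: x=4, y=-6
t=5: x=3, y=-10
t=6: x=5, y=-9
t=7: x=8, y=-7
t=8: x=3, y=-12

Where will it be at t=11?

Step-to-step displacements: (-1, -4), (+2, +1), (+3, +2), (-5, -5), (-1, -4), (+2, +1), (+3, +2), (-5, -5) — a repeating cycle of length 4.
step 9: apply (-1, -4) → x=2, y=-16
step 10: apply (+2, +1) → x=4, y=-15
step 11: apply (+3, +2) → x=7, y=-13

x=7, y=-13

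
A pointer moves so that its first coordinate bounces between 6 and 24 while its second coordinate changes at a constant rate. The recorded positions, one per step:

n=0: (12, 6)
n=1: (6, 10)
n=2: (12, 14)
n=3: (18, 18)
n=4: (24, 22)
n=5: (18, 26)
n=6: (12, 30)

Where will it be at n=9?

(18, 42)

The first coordinate reflects between 6 and 24, moving 6 per step.
  step 7: 12 → 6
  step 8: 6 → 12
  step 9: 12 → 18
The second coordinate changes by +4 each step: at step 9 it is 42.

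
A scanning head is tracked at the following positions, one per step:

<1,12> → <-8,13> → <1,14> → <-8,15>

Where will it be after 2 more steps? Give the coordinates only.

<-8,17>

The first coordinate repeats the cycle [1, -8] with period 2; step 5 mod 2 = 1, giving -8.
The second coordinate changes by +1 each step, so at step 5 it is 12 + 5·(1) = 17.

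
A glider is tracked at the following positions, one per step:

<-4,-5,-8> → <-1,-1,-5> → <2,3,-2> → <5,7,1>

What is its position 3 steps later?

Constant displacement of <+3,+4,+3> per step.
step 4: <5,7,1> + <+3,+4,+3> → <8,11,4>
step 5: <8,11,4> + <+3,+4,+3> → <11,15,7>
step 6: <11,15,7> + <+3,+4,+3> → <14,19,10>

<14,19,10>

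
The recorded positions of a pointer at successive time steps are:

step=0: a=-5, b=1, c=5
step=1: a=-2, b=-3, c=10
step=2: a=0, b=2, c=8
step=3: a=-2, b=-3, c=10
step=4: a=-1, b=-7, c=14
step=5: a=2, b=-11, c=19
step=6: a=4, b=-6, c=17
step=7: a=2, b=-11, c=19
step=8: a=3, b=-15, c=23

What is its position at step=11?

a=6, b=-19, c=28

Differencing gives (+3,-4,+5), (+2,+5,-2), (-2,-5,+2), (+1,-4,+4), (+3,-4,+5), (+2,+5,-2), (-2,-5,+2), (+1,-4,+4). This is the pattern (+3,-4,+5), (+2,+5,-2), (-2,-5,+2), (+1,-4,+4) repeated.
step 9: apply (+3,-4,+5) → a=6, b=-19, c=28
step 10: apply (+2,+5,-2) → a=8, b=-14, c=26
step 11: apply (-2,-5,+2) → a=6, b=-19, c=28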